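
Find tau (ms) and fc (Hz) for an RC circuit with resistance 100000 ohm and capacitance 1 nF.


Time constant: tau = R * C.
tau = 100000 * 1.00e-09 = 0.0001 s
tau = 0.1 ms
Cutoff frequency: fc = 1 / (2*pi*R*C).
fc = 1 / (2*pi*0.0001) = 1591.55 Hz

tau = 0.1 ms, fc = 1591.55 Hz


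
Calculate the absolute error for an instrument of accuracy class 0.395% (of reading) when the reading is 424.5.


Absolute error = (accuracy% / 100) * reading.
Error = (0.395 / 100) * 424.5
Error = 0.00395 * 424.5
Error = 1.6768

1.6768


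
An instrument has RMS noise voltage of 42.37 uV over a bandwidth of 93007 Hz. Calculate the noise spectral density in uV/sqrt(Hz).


Noise spectral density = Vrms / sqrt(BW).
NSD = 42.37 / sqrt(93007)
NSD = 42.37 / 304.9705
NSD = 0.1389 uV/sqrt(Hz)

0.1389 uV/sqrt(Hz)


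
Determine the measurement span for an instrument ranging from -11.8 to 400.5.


Span = upper range - lower range.
Span = 400.5 - (-11.8)
Span = 412.3

412.3


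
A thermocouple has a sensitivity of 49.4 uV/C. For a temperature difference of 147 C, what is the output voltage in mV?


The thermocouple output V = sensitivity * dT.
V = 49.4 uV/C * 147 C
V = 7261.8 uV
V = 7.262 mV

7.262 mV


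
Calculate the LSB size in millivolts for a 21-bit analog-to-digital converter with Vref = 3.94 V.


The resolution (LSB) of an ADC is Vref / 2^n.
LSB = 3.94 / 2^21
LSB = 3.94 / 2097152
LSB = 1.88e-06 V = 0.00187874 mV

0.00187874 mV


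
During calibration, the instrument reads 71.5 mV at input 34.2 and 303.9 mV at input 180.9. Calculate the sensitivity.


Sensitivity = (y2 - y1) / (x2 - x1).
S = (303.9 - 71.5) / (180.9 - 34.2)
S = 232.4 / 146.7
S = 1.5842 mV/unit

1.5842 mV/unit


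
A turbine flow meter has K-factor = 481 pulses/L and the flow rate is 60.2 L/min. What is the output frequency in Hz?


Frequency = K * Q / 60 (converting L/min to L/s).
f = 481 * 60.2 / 60
f = 28956.2 / 60
f = 482.6 Hz

482.6 Hz


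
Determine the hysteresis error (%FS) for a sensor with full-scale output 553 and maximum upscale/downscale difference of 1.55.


Hysteresis = (max difference / full scale) * 100%.
H = (1.55 / 553) * 100
H = 0.28 %FS

0.28 %FS


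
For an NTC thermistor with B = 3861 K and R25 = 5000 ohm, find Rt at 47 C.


NTC thermistor equation: Rt = R25 * exp(B * (1/T - 1/T25)).
T in Kelvin: 320.15 K, T25 = 298.15 K
1/T - 1/T25 = 1/320.15 - 1/298.15 = -0.00023048
B * (1/T - 1/T25) = 3861 * -0.00023048 = -0.8899
Rt = 5000 * exp(-0.8899) = 2053.5 ohm

2053.5 ohm


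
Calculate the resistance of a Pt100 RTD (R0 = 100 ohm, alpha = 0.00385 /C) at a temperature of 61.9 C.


The RTD equation: Rt = R0 * (1 + alpha * T).
Rt = 100 * (1 + 0.00385 * 61.9)
Rt = 100 * (1 + 0.238315)
Rt = 100 * 1.238315
Rt = 123.832 ohm

123.832 ohm


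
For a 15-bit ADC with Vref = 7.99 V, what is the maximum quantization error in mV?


The maximum quantization error is +/- LSB/2.
LSB = Vref / 2^n = 7.99 / 32768 = 0.00024384 V
Max error = LSB / 2 = 0.00024384 / 2 = 0.00012192 V
Max error = 0.1219 mV

0.1219 mV


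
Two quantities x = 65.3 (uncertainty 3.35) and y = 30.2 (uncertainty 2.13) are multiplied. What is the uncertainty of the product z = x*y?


For a product z = x*y, the relative uncertainty is:
uz/z = sqrt((ux/x)^2 + (uy/y)^2)
Relative uncertainties: ux/x = 3.35/65.3 = 0.051302
uy/y = 2.13/30.2 = 0.07053
z = 65.3 * 30.2 = 1972.1
uz = 1972.1 * sqrt(0.051302^2 + 0.07053^2) = 171.992

171.992


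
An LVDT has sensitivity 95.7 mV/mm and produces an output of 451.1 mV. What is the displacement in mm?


Displacement = Vout / sensitivity.
d = 451.1 / 95.7
d = 4.714 mm

4.714 mm


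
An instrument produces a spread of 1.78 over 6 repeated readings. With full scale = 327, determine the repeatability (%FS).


Repeatability = (spread / full scale) * 100%.
R = (1.78 / 327) * 100
R = 0.544 %FS

0.544 %FS


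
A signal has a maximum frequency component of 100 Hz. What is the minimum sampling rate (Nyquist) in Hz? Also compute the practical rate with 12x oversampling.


By Nyquist theorem, fs_min = 2 * fmax.
fs_min = 2 * 100 = 200 Hz
Practical rate = 12 * fs_min = 12 * 200 = 2400 Hz

fs_min = 200 Hz, fs_practical = 2400 Hz


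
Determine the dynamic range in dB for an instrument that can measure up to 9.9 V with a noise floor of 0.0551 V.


Dynamic range = 20 * log10(Vmax / Vnoise).
DR = 20 * log10(9.9 / 0.0551)
DR = 20 * log10(179.67)
DR = 45.09 dB

45.09 dB


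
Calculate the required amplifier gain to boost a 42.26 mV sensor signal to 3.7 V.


Gain = Vout / Vin (converting to same units).
G = 3.7 V / 42.26 mV
G = 3700.0 mV / 42.26 mV
G = 87.55

87.55


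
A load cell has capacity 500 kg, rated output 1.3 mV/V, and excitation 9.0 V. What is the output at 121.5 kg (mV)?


Vout = rated_output * Vex * (load / capacity).
Vout = 1.3 * 9.0 * (121.5 / 500)
Vout = 1.3 * 9.0 * 0.243
Vout = 2.843 mV

2.843 mV


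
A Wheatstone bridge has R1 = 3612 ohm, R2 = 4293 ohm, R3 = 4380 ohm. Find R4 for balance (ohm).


At balance: R1*R4 = R2*R3, so R4 = R2*R3/R1.
R4 = 4293 * 4380 / 3612
R4 = 18803340 / 3612
R4 = 5205.8 ohm

5205.8 ohm


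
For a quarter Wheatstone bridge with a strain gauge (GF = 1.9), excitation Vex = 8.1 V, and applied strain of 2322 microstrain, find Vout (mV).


Quarter bridge output: Vout = (GF * epsilon * Vex) / 4.
Vout = (1.9 * 2322e-6 * 8.1) / 4
Vout = 0.03573558 / 4 V
Vout = 0.00893389 V = 8.9339 mV

8.9339 mV


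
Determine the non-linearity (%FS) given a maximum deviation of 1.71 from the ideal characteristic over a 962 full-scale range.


Linearity error = (max deviation / full scale) * 100%.
Linearity = (1.71 / 962) * 100
Linearity = 0.178 %FS

0.178 %FS


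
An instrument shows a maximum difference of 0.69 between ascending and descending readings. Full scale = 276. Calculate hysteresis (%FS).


Hysteresis = (max difference / full scale) * 100%.
H = (0.69 / 276) * 100
H = 0.25 %FS

0.25 %FS


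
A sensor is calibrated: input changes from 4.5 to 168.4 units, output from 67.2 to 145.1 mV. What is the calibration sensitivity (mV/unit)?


Sensitivity = (y2 - y1) / (x2 - x1).
S = (145.1 - 67.2) / (168.4 - 4.5)
S = 77.9 / 163.9
S = 0.4753 mV/unit

0.4753 mV/unit


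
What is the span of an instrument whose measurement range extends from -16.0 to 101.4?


Span = upper range - lower range.
Span = 101.4 - (-16.0)
Span = 117.4

117.4


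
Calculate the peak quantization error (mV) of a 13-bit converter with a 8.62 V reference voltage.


The maximum quantization error is +/- LSB/2.
LSB = Vref / 2^n = 8.62 / 8192 = 0.00105225 V
Max error = LSB / 2 = 0.00105225 / 2 = 0.00052612 V
Max error = 0.5261 mV

0.5261 mV


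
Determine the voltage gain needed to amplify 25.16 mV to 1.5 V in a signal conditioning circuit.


Gain = Vout / Vin (converting to same units).
G = 1.5 V / 25.16 mV
G = 1500.0 mV / 25.16 mV
G = 59.62

59.62


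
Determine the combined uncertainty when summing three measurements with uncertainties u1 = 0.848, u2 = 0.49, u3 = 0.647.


For a sum of independent quantities, uc = sqrt(u1^2 + u2^2 + u3^2).
uc = sqrt(0.848^2 + 0.49^2 + 0.647^2)
uc = sqrt(0.719104 + 0.2401 + 0.418609)
uc = 1.1738

1.1738


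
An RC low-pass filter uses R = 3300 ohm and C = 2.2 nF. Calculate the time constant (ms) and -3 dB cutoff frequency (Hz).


Time constant: tau = R * C.
tau = 3300 * 2.20e-09 = 7.26e-06 s
tau = 0.0073 ms
Cutoff frequency: fc = 1 / (2*pi*R*C).
fc = 1 / (2*pi*7.26e-06) = 21922.17 Hz

tau = 0.0073 ms, fc = 21922.17 Hz


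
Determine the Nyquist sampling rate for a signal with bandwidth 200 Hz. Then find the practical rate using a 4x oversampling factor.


By Nyquist theorem, fs_min = 2 * fmax.
fs_min = 2 * 200 = 400 Hz
Practical rate = 4 * fs_min = 4 * 400 = 1600 Hz

fs_min = 400 Hz, fs_practical = 1600 Hz


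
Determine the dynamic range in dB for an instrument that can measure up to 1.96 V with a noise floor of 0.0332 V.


Dynamic range = 20 * log10(Vmax / Vnoise).
DR = 20 * log10(1.96 / 0.0332)
DR = 20 * log10(59.04)
DR = 35.42 dB

35.42 dB


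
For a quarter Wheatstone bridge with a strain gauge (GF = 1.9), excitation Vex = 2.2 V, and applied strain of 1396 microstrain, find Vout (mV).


Quarter bridge output: Vout = (GF * epsilon * Vex) / 4.
Vout = (1.9 * 1396e-6 * 2.2) / 4
Vout = 0.00583528 / 4 V
Vout = 0.00145882 V = 1.4588 mV

1.4588 mV


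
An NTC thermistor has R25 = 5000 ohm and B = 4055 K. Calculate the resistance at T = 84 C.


NTC thermistor equation: Rt = R25 * exp(B * (1/T - 1/T25)).
T in Kelvin: 357.15 K, T25 = 298.15 K
1/T - 1/T25 = 1/357.15 - 1/298.15 = -0.00055407
B * (1/T - 1/T25) = 4055 * -0.00055407 = -2.2468
Rt = 5000 * exp(-2.2468) = 528.7 ohm

528.7 ohm


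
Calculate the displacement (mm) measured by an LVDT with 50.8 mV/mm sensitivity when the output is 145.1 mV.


Displacement = Vout / sensitivity.
d = 145.1 / 50.8
d = 2.856 mm

2.856 mm


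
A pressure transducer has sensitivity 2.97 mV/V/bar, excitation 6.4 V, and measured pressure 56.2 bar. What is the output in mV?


Output = sensitivity * Vex * P.
Vout = 2.97 * 6.4 * 56.2
Vout = 19.008 * 56.2
Vout = 1068.25 mV

1068.25 mV


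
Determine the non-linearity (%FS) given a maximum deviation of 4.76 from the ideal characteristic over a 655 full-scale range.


Linearity error = (max deviation / full scale) * 100%.
Linearity = (4.76 / 655) * 100
Linearity = 0.727 %FS

0.727 %FS


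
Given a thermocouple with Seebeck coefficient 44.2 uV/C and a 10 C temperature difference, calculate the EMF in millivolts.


The thermocouple output V = sensitivity * dT.
V = 44.2 uV/C * 10 C
V = 442.0 uV
V = 0.442 mV

0.442 mV


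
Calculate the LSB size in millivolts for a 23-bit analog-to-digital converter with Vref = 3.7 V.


The resolution (LSB) of an ADC is Vref / 2^n.
LSB = 3.7 / 2^23
LSB = 3.7 / 8388608
LSB = 4.4e-07 V = 0.00044107 mV

0.00044107 mV


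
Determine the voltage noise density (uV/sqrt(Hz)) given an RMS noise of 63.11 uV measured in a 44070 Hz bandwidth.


Noise spectral density = Vrms / sqrt(BW).
NSD = 63.11 / sqrt(44070)
NSD = 63.11 / 209.9286
NSD = 0.3006 uV/sqrt(Hz)

0.3006 uV/sqrt(Hz)


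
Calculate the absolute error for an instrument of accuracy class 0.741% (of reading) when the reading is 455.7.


Absolute error = (accuracy% / 100) * reading.
Error = (0.741 / 100) * 455.7
Error = 0.00741 * 455.7
Error = 3.3767

3.3767


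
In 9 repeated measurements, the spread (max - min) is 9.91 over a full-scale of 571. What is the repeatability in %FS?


Repeatability = (spread / full scale) * 100%.
R = (9.91 / 571) * 100
R = 1.736 %FS

1.736 %FS


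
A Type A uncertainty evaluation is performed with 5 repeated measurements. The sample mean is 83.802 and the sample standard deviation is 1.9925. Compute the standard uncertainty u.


The standard uncertainty for Type A evaluation is u = s / sqrt(n).
u = 1.9925 / sqrt(5)
u = 1.9925 / 2.2361
u = 0.8911

0.8911


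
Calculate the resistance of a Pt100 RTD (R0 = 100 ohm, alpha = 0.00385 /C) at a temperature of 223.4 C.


The RTD equation: Rt = R0 * (1 + alpha * T).
Rt = 100 * (1 + 0.00385 * 223.4)
Rt = 100 * (1 + 0.86009)
Rt = 100 * 1.86009
Rt = 186.009 ohm

186.009 ohm


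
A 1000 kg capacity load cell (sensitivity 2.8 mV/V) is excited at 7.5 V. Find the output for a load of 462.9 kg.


Vout = rated_output * Vex * (load / capacity).
Vout = 2.8 * 7.5 * (462.9 / 1000)
Vout = 2.8 * 7.5 * 0.4629
Vout = 9.721 mV

9.721 mV


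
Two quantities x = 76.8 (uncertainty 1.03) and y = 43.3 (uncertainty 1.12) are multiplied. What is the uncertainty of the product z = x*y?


For a product z = x*y, the relative uncertainty is:
uz/z = sqrt((ux/x)^2 + (uy/y)^2)
Relative uncertainties: ux/x = 1.03/76.8 = 0.013411
uy/y = 1.12/43.3 = 0.025866
z = 76.8 * 43.3 = 3325.4
uz = 3325.4 * sqrt(0.013411^2 + 0.025866^2) = 96.891

96.891


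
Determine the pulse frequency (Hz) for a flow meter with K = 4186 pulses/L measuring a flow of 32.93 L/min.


Frequency = K * Q / 60 (converting L/min to L/s).
f = 4186 * 32.93 / 60
f = 137844.98 / 60
f = 2297.42 Hz

2297.42 Hz


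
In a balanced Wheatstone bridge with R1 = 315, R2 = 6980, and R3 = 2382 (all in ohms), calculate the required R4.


At balance: R1*R4 = R2*R3, so R4 = R2*R3/R1.
R4 = 6980 * 2382 / 315
R4 = 16626360 / 315
R4 = 52782.1 ohm

52782.1 ohm


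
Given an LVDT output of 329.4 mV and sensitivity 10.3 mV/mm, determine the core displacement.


Displacement = Vout / sensitivity.
d = 329.4 / 10.3
d = 31.981 mm

31.981 mm


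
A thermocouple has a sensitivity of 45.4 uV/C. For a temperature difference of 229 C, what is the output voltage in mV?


The thermocouple output V = sensitivity * dT.
V = 45.4 uV/C * 229 C
V = 10396.6 uV
V = 10.397 mV

10.397 mV


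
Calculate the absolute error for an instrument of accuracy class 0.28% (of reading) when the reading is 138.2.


Absolute error = (accuracy% / 100) * reading.
Error = (0.28 / 100) * 138.2
Error = 0.0028 * 138.2
Error = 0.387

0.387


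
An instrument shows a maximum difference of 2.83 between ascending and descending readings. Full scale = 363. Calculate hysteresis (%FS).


Hysteresis = (max difference / full scale) * 100%.
H = (2.83 / 363) * 100
H = 0.78 %FS

0.78 %FS


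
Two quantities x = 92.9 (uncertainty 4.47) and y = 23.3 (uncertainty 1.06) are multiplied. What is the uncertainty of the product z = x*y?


For a product z = x*y, the relative uncertainty is:
uz/z = sqrt((ux/x)^2 + (uy/y)^2)
Relative uncertainties: ux/x = 4.47/92.9 = 0.048116
uy/y = 1.06/23.3 = 0.045494
z = 92.9 * 23.3 = 2164.6
uz = 2164.6 * sqrt(0.048116^2 + 0.045494^2) = 143.334

143.334


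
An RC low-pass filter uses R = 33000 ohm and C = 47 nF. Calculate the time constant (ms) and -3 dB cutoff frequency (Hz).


Time constant: tau = R * C.
tau = 33000 * 4.70e-08 = 0.001551 s
tau = 1.551 ms
Cutoff frequency: fc = 1 / (2*pi*R*C).
fc = 1 / (2*pi*0.001551) = 102.61 Hz

tau = 1.551 ms, fc = 102.61 Hz


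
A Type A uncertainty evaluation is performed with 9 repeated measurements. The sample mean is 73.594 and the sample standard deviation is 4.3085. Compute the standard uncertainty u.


The standard uncertainty for Type A evaluation is u = s / sqrt(n).
u = 4.3085 / sqrt(9)
u = 4.3085 / 3.0
u = 1.4362

1.4362


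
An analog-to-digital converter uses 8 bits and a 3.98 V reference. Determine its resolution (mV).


The resolution (LSB) of an ADC is Vref / 2^n.
LSB = 3.98 / 2^8
LSB = 3.98 / 256
LSB = 0.01554687 V = 15.546875 mV

15.546875 mV


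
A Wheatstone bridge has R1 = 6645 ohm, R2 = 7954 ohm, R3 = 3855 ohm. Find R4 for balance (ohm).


At balance: R1*R4 = R2*R3, so R4 = R2*R3/R1.
R4 = 7954 * 3855 / 6645
R4 = 30662670 / 6645
R4 = 4614.4 ohm

4614.4 ohm


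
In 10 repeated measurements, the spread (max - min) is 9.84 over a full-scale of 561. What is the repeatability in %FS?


Repeatability = (spread / full scale) * 100%.
R = (9.84 / 561) * 100
R = 1.754 %FS

1.754 %FS


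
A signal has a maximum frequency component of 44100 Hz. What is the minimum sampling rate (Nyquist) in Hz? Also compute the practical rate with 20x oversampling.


By Nyquist theorem, fs_min = 2 * fmax.
fs_min = 2 * 44100 = 88200 Hz
Practical rate = 20 * fs_min = 20 * 88200 = 1764000 Hz

fs_min = 88200 Hz, fs_practical = 1764000 Hz


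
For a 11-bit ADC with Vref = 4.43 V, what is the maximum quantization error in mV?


The maximum quantization error is +/- LSB/2.
LSB = Vref / 2^n = 4.43 / 2048 = 0.00216309 V
Max error = LSB / 2 = 0.00216309 / 2 = 0.00108154 V
Max error = 1.0815 mV

1.0815 mV


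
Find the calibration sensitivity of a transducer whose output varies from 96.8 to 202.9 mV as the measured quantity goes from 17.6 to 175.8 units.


Sensitivity = (y2 - y1) / (x2 - x1).
S = (202.9 - 96.8) / (175.8 - 17.6)
S = 106.1 / 158.2
S = 0.6707 mV/unit

0.6707 mV/unit


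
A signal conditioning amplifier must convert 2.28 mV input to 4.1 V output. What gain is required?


Gain = Vout / Vin (converting to same units).
G = 4.1 V / 2.28 mV
G = 4100.0 mV / 2.28 mV
G = 1798.25

1798.25


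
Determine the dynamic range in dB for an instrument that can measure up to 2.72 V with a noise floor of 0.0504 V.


Dynamic range = 20 * log10(Vmax / Vnoise).
DR = 20 * log10(2.72 / 0.0504)
DR = 20 * log10(53.97)
DR = 34.64 dB

34.64 dB


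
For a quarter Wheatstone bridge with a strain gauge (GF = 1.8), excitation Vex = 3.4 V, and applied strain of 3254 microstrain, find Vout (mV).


Quarter bridge output: Vout = (GF * epsilon * Vex) / 4.
Vout = (1.8 * 3254e-6 * 3.4) / 4
Vout = 0.01991448 / 4 V
Vout = 0.00497862 V = 4.9786 mV

4.9786 mV


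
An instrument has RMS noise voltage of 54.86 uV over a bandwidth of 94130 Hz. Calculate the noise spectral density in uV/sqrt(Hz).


Noise spectral density = Vrms / sqrt(BW).
NSD = 54.86 / sqrt(94130)
NSD = 54.86 / 306.8061
NSD = 0.1788 uV/sqrt(Hz)

0.1788 uV/sqrt(Hz)


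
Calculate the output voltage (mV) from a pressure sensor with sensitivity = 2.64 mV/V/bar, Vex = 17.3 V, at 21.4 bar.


Output = sensitivity * Vex * P.
Vout = 2.64 * 17.3 * 21.4
Vout = 45.672 * 21.4
Vout = 977.38 mV

977.38 mV


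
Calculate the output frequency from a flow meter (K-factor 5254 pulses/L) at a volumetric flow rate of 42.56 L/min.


Frequency = K * Q / 60 (converting L/min to L/s).
f = 5254 * 42.56 / 60
f = 223610.24 / 60
f = 3726.84 Hz

3726.84 Hz


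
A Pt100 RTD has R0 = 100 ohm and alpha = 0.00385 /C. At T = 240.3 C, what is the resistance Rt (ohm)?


The RTD equation: Rt = R0 * (1 + alpha * T).
Rt = 100 * (1 + 0.00385 * 240.3)
Rt = 100 * (1 + 0.925155)
Rt = 100 * 1.925155
Rt = 192.516 ohm

192.516 ohm


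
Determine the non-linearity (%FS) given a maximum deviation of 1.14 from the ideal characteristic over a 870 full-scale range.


Linearity error = (max deviation / full scale) * 100%.
Linearity = (1.14 / 870) * 100
Linearity = 0.131 %FS

0.131 %FS


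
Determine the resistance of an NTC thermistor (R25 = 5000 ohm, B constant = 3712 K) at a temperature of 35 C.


NTC thermistor equation: Rt = R25 * exp(B * (1/T - 1/T25)).
T in Kelvin: 308.15 K, T25 = 298.15 K
1/T - 1/T25 = 1/308.15 - 1/298.15 = -0.00010884
B * (1/T - 1/T25) = 3712 * -0.00010884 = -0.404
Rt = 5000 * exp(-0.404) = 3338.1 ohm

3338.1 ohm


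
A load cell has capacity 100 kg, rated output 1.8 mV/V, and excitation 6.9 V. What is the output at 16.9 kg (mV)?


Vout = rated_output * Vex * (load / capacity).
Vout = 1.8 * 6.9 * (16.9 / 100)
Vout = 1.8 * 6.9 * 0.169
Vout = 2.099 mV

2.099 mV


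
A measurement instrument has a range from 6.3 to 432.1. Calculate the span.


Span = upper range - lower range.
Span = 432.1 - (6.3)
Span = 425.8

425.8


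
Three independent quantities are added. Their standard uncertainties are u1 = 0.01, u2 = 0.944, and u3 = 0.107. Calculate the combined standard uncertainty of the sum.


For a sum of independent quantities, uc = sqrt(u1^2 + u2^2 + u3^2).
uc = sqrt(0.01^2 + 0.944^2 + 0.107^2)
uc = sqrt(0.0001 + 0.891136 + 0.011449)
uc = 0.9501

0.9501


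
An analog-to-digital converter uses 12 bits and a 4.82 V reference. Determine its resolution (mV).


The resolution (LSB) of an ADC is Vref / 2^n.
LSB = 4.82 / 2^12
LSB = 4.82 / 4096
LSB = 0.00117676 V = 1.17675781 mV

1.17675781 mV


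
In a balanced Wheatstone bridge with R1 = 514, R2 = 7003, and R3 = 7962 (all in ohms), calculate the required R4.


At balance: R1*R4 = R2*R3, so R4 = R2*R3/R1.
R4 = 7003 * 7962 / 514
R4 = 55757886 / 514
R4 = 108478.38 ohm

108478.38 ohm


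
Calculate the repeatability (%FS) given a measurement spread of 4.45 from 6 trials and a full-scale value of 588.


Repeatability = (spread / full scale) * 100%.
R = (4.45 / 588) * 100
R = 0.757 %FS

0.757 %FS


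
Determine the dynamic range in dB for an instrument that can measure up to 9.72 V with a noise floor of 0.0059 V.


Dynamic range = 20 * log10(Vmax / Vnoise).
DR = 20 * log10(9.72 / 0.0059)
DR = 20 * log10(1647.46)
DR = 64.34 dB

64.34 dB


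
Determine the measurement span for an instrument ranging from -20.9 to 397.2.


Span = upper range - lower range.
Span = 397.2 - (-20.9)
Span = 418.1

418.1


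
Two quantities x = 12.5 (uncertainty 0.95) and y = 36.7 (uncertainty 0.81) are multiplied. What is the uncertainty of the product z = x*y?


For a product z = x*y, the relative uncertainty is:
uz/z = sqrt((ux/x)^2 + (uy/y)^2)
Relative uncertainties: ux/x = 0.95/12.5 = 0.076
uy/y = 0.81/36.7 = 0.022071
z = 12.5 * 36.7 = 458.8
uz = 458.8 * sqrt(0.076^2 + 0.022071^2) = 36.305

36.305


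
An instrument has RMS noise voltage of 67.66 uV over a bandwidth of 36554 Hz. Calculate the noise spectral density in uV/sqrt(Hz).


Noise spectral density = Vrms / sqrt(BW).
NSD = 67.66 / sqrt(36554)
NSD = 67.66 / 191.191
NSD = 0.3539 uV/sqrt(Hz)

0.3539 uV/sqrt(Hz)


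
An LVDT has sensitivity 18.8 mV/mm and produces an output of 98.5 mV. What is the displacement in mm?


Displacement = Vout / sensitivity.
d = 98.5 / 18.8
d = 5.239 mm

5.239 mm


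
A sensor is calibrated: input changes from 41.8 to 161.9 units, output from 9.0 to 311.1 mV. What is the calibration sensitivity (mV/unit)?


Sensitivity = (y2 - y1) / (x2 - x1).
S = (311.1 - 9.0) / (161.9 - 41.8)
S = 302.1 / 120.1
S = 2.5154 mV/unit

2.5154 mV/unit


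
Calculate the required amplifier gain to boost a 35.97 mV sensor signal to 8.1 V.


Gain = Vout / Vin (converting to same units).
G = 8.1 V / 35.97 mV
G = 8100.0 mV / 35.97 mV
G = 225.19

225.19


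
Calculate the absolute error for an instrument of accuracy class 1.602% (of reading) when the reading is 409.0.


Absolute error = (accuracy% / 100) * reading.
Error = (1.602 / 100) * 409.0
Error = 0.01602 * 409.0
Error = 6.5522

6.5522


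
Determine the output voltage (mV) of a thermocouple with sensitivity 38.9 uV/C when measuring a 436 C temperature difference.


The thermocouple output V = sensitivity * dT.
V = 38.9 uV/C * 436 C
V = 16960.4 uV
V = 16.96 mV

16.96 mV


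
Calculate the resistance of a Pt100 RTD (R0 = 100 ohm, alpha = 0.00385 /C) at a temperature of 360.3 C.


The RTD equation: Rt = R0 * (1 + alpha * T).
Rt = 100 * (1 + 0.00385 * 360.3)
Rt = 100 * (1 + 1.387155)
Rt = 100 * 2.387155
Rt = 238.715 ohm

238.715 ohm


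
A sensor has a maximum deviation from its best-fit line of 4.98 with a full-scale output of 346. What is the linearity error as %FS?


Linearity error = (max deviation / full scale) * 100%.
Linearity = (4.98 / 346) * 100
Linearity = 1.439 %FS

1.439 %FS


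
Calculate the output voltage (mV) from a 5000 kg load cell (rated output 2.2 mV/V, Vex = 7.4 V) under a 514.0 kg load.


Vout = rated_output * Vex * (load / capacity).
Vout = 2.2 * 7.4 * (514.0 / 5000)
Vout = 2.2 * 7.4 * 0.1028
Vout = 1.674 mV

1.674 mV


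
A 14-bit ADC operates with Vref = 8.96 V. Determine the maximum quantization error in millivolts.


The maximum quantization error is +/- LSB/2.
LSB = Vref / 2^n = 8.96 / 16384 = 0.00054688 V
Max error = LSB / 2 = 0.00054688 / 2 = 0.00027344 V
Max error = 0.2734 mV

0.2734 mV


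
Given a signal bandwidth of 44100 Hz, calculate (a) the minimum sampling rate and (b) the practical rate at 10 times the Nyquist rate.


By Nyquist theorem, fs_min = 2 * fmax.
fs_min = 2 * 44100 = 88200 Hz
Practical rate = 10 * fs_min = 10 * 88200 = 882000 Hz

fs_min = 88200 Hz, fs_practical = 882000 Hz


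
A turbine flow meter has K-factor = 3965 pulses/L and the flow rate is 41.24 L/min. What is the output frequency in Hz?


Frequency = K * Q / 60 (converting L/min to L/s).
f = 3965 * 41.24 / 60
f = 163516.6 / 60
f = 2725.28 Hz

2725.28 Hz


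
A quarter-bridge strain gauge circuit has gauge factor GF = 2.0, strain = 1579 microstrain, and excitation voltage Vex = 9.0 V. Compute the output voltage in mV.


Quarter bridge output: Vout = (GF * epsilon * Vex) / 4.
Vout = (2.0 * 1579e-6 * 9.0) / 4
Vout = 0.028422 / 4 V
Vout = 0.0071055 V = 7.1055 mV

7.1055 mV


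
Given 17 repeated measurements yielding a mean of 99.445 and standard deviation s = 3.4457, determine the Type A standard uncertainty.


The standard uncertainty for Type A evaluation is u = s / sqrt(n).
u = 3.4457 / sqrt(17)
u = 3.4457 / 4.1231
u = 0.8357

0.8357


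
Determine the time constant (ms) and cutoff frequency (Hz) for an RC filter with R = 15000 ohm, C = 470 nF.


Time constant: tau = R * C.
tau = 15000 * 4.70e-07 = 0.00705 s
tau = 7.05 ms
Cutoff frequency: fc = 1 / (2*pi*R*C).
fc = 1 / (2*pi*0.00705) = 22.58 Hz

tau = 7.05 ms, fc = 22.58 Hz


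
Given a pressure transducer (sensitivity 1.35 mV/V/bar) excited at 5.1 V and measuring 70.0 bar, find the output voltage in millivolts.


Output = sensitivity * Vex * P.
Vout = 1.35 * 5.1 * 70.0
Vout = 6.885 * 70.0
Vout = 481.95 mV

481.95 mV


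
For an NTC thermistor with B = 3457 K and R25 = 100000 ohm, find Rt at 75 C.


NTC thermistor equation: Rt = R25 * exp(B * (1/T - 1/T25)).
T in Kelvin: 348.15 K, T25 = 298.15 K
1/T - 1/T25 = 1/348.15 - 1/298.15 = -0.00048169
B * (1/T - 1/T25) = 3457 * -0.00048169 = -1.6652
Rt = 100000 * exp(-1.6652) = 18915.2 ohm

18915.2 ohm


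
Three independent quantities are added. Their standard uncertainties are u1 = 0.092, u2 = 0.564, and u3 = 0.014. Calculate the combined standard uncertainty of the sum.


For a sum of independent quantities, uc = sqrt(u1^2 + u2^2 + u3^2).
uc = sqrt(0.092^2 + 0.564^2 + 0.014^2)
uc = sqrt(0.008464 + 0.318096 + 0.000196)
uc = 0.5716

0.5716


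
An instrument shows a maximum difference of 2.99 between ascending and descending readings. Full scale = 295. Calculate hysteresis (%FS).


Hysteresis = (max difference / full scale) * 100%.
H = (2.99 / 295) * 100
H = 1.014 %FS

1.014 %FS


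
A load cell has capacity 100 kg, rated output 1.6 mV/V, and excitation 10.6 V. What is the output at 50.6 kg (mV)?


Vout = rated_output * Vex * (load / capacity).
Vout = 1.6 * 10.6 * (50.6 / 100)
Vout = 1.6 * 10.6 * 0.506
Vout = 8.582 mV

8.582 mV


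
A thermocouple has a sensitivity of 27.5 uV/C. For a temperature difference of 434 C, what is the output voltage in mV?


The thermocouple output V = sensitivity * dT.
V = 27.5 uV/C * 434 C
V = 11935.0 uV
V = 11.935 mV

11.935 mV


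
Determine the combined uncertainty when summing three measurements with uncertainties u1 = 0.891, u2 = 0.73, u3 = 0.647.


For a sum of independent quantities, uc = sqrt(u1^2 + u2^2 + u3^2).
uc = sqrt(0.891^2 + 0.73^2 + 0.647^2)
uc = sqrt(0.793881 + 0.5329 + 0.418609)
uc = 1.3211

1.3211


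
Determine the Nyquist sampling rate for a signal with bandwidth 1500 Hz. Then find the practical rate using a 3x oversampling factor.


By Nyquist theorem, fs_min = 2 * fmax.
fs_min = 2 * 1500 = 3000 Hz
Practical rate = 3 * fs_min = 3 * 3000 = 9000 Hz

fs_min = 3000 Hz, fs_practical = 9000 Hz


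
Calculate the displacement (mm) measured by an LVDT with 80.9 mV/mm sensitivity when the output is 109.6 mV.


Displacement = Vout / sensitivity.
d = 109.6 / 80.9
d = 1.355 mm

1.355 mm


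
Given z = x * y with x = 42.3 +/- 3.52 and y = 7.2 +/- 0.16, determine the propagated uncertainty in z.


For a product z = x*y, the relative uncertainty is:
uz/z = sqrt((ux/x)^2 + (uy/y)^2)
Relative uncertainties: ux/x = 3.52/42.3 = 0.083215
uy/y = 0.16/7.2 = 0.022222
z = 42.3 * 7.2 = 304.6
uz = 304.6 * sqrt(0.083215^2 + 0.022222^2) = 26.232

26.232


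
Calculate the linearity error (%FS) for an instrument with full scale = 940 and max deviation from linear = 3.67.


Linearity error = (max deviation / full scale) * 100%.
Linearity = (3.67 / 940) * 100
Linearity = 0.39 %FS

0.39 %FS


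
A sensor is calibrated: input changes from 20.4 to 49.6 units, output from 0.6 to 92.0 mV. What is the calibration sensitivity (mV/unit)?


Sensitivity = (y2 - y1) / (x2 - x1).
S = (92.0 - 0.6) / (49.6 - 20.4)
S = 91.4 / 29.2
S = 3.1301 mV/unit

3.1301 mV/unit


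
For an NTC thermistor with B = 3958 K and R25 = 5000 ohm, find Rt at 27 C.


NTC thermistor equation: Rt = R25 * exp(B * (1/T - 1/T25)).
T in Kelvin: 300.15 K, T25 = 298.15 K
1/T - 1/T25 = 1/300.15 - 1/298.15 = -2.235e-05
B * (1/T - 1/T25) = 3958 * -2.235e-05 = -0.0885
Rt = 5000 * exp(-0.0885) = 4576.7 ohm

4576.7 ohm


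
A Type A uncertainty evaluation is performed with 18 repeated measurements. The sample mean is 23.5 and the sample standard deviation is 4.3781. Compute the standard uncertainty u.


The standard uncertainty for Type A evaluation is u = s / sqrt(n).
u = 4.3781 / sqrt(18)
u = 4.3781 / 4.2426
u = 1.0319

1.0319


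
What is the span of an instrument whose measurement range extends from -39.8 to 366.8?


Span = upper range - lower range.
Span = 366.8 - (-39.8)
Span = 406.6

406.6


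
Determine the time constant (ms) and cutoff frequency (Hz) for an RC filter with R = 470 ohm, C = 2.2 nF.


Time constant: tau = R * C.
tau = 470 * 2.20e-09 = 1.034e-06 s
tau = 0.001 ms
Cutoff frequency: fc = 1 / (2*pi*R*C).
fc = 1 / (2*pi*1.034e-06) = 153921.61 Hz

tau = 0.001 ms, fc = 153921.61 Hz


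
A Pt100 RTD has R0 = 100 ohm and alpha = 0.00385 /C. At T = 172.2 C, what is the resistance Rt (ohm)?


The RTD equation: Rt = R0 * (1 + alpha * T).
Rt = 100 * (1 + 0.00385 * 172.2)
Rt = 100 * (1 + 0.66297)
Rt = 100 * 1.66297
Rt = 166.297 ohm

166.297 ohm


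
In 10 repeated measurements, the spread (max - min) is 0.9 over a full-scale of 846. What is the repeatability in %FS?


Repeatability = (spread / full scale) * 100%.
R = (0.9 / 846) * 100
R = 0.106 %FS

0.106 %FS


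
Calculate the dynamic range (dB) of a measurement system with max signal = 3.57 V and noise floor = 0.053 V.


Dynamic range = 20 * log10(Vmax / Vnoise).
DR = 20 * log10(3.57 / 0.053)
DR = 20 * log10(67.36)
DR = 36.57 dB

36.57 dB


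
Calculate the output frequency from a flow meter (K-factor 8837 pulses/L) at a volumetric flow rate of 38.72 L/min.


Frequency = K * Q / 60 (converting L/min to L/s).
f = 8837 * 38.72 / 60
f = 342168.64 / 60
f = 5702.81 Hz

5702.81 Hz


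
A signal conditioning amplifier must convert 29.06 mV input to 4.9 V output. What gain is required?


Gain = Vout / Vin (converting to same units).
G = 4.9 V / 29.06 mV
G = 4900.0 mV / 29.06 mV
G = 168.62

168.62


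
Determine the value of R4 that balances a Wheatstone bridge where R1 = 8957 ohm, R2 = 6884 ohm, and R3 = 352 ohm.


At balance: R1*R4 = R2*R3, so R4 = R2*R3/R1.
R4 = 6884 * 352 / 8957
R4 = 2423168 / 8957
R4 = 270.53 ohm

270.53 ohm


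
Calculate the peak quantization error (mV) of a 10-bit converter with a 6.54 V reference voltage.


The maximum quantization error is +/- LSB/2.
LSB = Vref / 2^n = 6.54 / 1024 = 0.00638672 V
Max error = LSB / 2 = 0.00638672 / 2 = 0.00319336 V
Max error = 3.1934 mV

3.1934 mV


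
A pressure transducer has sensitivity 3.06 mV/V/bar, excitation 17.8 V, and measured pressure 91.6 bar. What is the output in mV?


Output = sensitivity * Vex * P.
Vout = 3.06 * 17.8 * 91.6
Vout = 54.468 * 91.6
Vout = 4989.27 mV

4989.27 mV


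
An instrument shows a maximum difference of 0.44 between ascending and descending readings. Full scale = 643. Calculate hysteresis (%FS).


Hysteresis = (max difference / full scale) * 100%.
H = (0.44 / 643) * 100
H = 0.068 %FS

0.068 %FS


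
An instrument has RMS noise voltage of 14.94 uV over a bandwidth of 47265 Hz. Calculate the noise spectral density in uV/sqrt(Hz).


Noise spectral density = Vrms / sqrt(BW).
NSD = 14.94 / sqrt(47265)
NSD = 14.94 / 217.4052
NSD = 0.0687 uV/sqrt(Hz)

0.0687 uV/sqrt(Hz)


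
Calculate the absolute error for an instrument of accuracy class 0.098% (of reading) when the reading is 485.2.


Absolute error = (accuracy% / 100) * reading.
Error = (0.098 / 100) * 485.2
Error = 0.00098 * 485.2
Error = 0.4755

0.4755


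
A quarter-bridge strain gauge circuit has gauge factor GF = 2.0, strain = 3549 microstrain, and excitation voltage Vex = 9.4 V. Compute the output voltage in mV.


Quarter bridge output: Vout = (GF * epsilon * Vex) / 4.
Vout = (2.0 * 3549e-6 * 9.4) / 4
Vout = 0.0667212 / 4 V
Vout = 0.0166803 V = 16.6803 mV

16.6803 mV


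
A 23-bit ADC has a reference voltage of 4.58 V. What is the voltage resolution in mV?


The resolution (LSB) of an ADC is Vref / 2^n.
LSB = 4.58 / 2^23
LSB = 4.58 / 8388608
LSB = 5.5e-07 V = 0.00054598 mV

0.00054598 mV


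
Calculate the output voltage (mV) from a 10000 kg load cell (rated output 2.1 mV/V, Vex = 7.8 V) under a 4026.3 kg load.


Vout = rated_output * Vex * (load / capacity).
Vout = 2.1 * 7.8 * (4026.3 / 10000)
Vout = 2.1 * 7.8 * 0.40263
Vout = 6.595 mV

6.595 mV


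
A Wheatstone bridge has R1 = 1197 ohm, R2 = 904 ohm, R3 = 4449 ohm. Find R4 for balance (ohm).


At balance: R1*R4 = R2*R3, so R4 = R2*R3/R1.
R4 = 904 * 4449 / 1197
R4 = 4021896 / 1197
R4 = 3359.98 ohm

3359.98 ohm


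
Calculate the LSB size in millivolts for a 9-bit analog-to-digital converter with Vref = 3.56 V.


The resolution (LSB) of an ADC is Vref / 2^n.
LSB = 3.56 / 2^9
LSB = 3.56 / 512
LSB = 0.00695313 V = 6.953125 mV

6.953125 mV


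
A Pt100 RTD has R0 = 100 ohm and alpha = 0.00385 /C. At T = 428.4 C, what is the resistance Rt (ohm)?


The RTD equation: Rt = R0 * (1 + alpha * T).
Rt = 100 * (1 + 0.00385 * 428.4)
Rt = 100 * (1 + 1.64934)
Rt = 100 * 2.64934
Rt = 264.934 ohm

264.934 ohm


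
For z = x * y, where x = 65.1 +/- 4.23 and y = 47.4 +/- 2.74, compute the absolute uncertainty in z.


For a product z = x*y, the relative uncertainty is:
uz/z = sqrt((ux/x)^2 + (uy/y)^2)
Relative uncertainties: ux/x = 4.23/65.1 = 0.064977
uy/y = 2.74/47.4 = 0.057806
z = 65.1 * 47.4 = 3085.7
uz = 3085.7 * sqrt(0.064977^2 + 0.057806^2) = 268.362

268.362


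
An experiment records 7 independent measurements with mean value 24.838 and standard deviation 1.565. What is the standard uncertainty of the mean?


The standard uncertainty for Type A evaluation is u = s / sqrt(n).
u = 1.565 / sqrt(7)
u = 1.565 / 2.6458
u = 0.5915

0.5915


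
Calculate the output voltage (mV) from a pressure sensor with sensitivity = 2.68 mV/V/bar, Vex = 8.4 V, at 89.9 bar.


Output = sensitivity * Vex * P.
Vout = 2.68 * 8.4 * 89.9
Vout = 22.512 * 89.9
Vout = 2023.83 mV

2023.83 mV


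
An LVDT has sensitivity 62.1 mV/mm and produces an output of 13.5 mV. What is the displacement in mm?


Displacement = Vout / sensitivity.
d = 13.5 / 62.1
d = 0.217 mm

0.217 mm


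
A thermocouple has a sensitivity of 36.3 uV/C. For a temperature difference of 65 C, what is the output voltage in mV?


The thermocouple output V = sensitivity * dT.
V = 36.3 uV/C * 65 C
V = 2359.5 uV
V = 2.36 mV

2.36 mV


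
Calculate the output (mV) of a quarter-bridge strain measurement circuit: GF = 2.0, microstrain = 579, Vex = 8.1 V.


Quarter bridge output: Vout = (GF * epsilon * Vex) / 4.
Vout = (2.0 * 579e-6 * 8.1) / 4
Vout = 0.0093798 / 4 V
Vout = 0.00234495 V = 2.3449 mV

2.3449 mV


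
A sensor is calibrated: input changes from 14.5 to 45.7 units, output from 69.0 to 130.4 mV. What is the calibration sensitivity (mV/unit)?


Sensitivity = (y2 - y1) / (x2 - x1).
S = (130.4 - 69.0) / (45.7 - 14.5)
S = 61.4 / 31.2
S = 1.9679 mV/unit

1.9679 mV/unit


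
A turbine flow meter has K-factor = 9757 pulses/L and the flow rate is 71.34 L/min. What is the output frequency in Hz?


Frequency = K * Q / 60 (converting L/min to L/s).
f = 9757 * 71.34 / 60
f = 696064.38 / 60
f = 11601.07 Hz

11601.07 Hz


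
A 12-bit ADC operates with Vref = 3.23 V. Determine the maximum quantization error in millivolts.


The maximum quantization error is +/- LSB/2.
LSB = Vref / 2^n = 3.23 / 4096 = 0.00078857 V
Max error = LSB / 2 = 0.00078857 / 2 = 0.00039429 V
Max error = 0.3943 mV

0.3943 mV


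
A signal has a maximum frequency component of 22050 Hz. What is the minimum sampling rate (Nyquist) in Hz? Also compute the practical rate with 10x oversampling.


By Nyquist theorem, fs_min = 2 * fmax.
fs_min = 2 * 22050 = 44100 Hz
Practical rate = 10 * fs_min = 10 * 44100 = 441000 Hz

fs_min = 44100 Hz, fs_practical = 441000 Hz


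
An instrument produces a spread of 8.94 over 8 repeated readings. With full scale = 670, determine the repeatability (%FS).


Repeatability = (spread / full scale) * 100%.
R = (8.94 / 670) * 100
R = 1.334 %FS

1.334 %FS


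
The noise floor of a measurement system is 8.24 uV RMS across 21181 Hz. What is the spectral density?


Noise spectral density = Vrms / sqrt(BW).
NSD = 8.24 / sqrt(21181)
NSD = 8.24 / 145.5369
NSD = 0.0566 uV/sqrt(Hz)

0.0566 uV/sqrt(Hz)


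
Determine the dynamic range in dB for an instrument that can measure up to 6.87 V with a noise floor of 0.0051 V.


Dynamic range = 20 * log10(Vmax / Vnoise).
DR = 20 * log10(6.87 / 0.0051)
DR = 20 * log10(1347.06)
DR = 62.59 dB

62.59 dB


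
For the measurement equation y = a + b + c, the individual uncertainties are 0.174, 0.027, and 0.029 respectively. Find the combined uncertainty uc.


For a sum of independent quantities, uc = sqrt(u1^2 + u2^2 + u3^2).
uc = sqrt(0.174^2 + 0.027^2 + 0.029^2)
uc = sqrt(0.030276 + 0.000729 + 0.000841)
uc = 0.1785

0.1785


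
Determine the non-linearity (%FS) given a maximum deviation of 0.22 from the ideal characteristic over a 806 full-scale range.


Linearity error = (max deviation / full scale) * 100%.
Linearity = (0.22 / 806) * 100
Linearity = 0.027 %FS

0.027 %FS


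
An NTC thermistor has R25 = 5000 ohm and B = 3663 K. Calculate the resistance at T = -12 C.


NTC thermistor equation: Rt = R25 * exp(B * (1/T - 1/T25)).
T in Kelvin: 261.15 K, T25 = 298.15 K
1/T - 1/T25 = 1/261.15 - 1/298.15 = 0.0004752
B * (1/T - 1/T25) = 3663 * 0.0004752 = 1.7407
Rt = 5000 * exp(1.7407) = 28505.5 ohm

28505.5 ohm


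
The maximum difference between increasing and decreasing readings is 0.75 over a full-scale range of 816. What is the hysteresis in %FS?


Hysteresis = (max difference / full scale) * 100%.
H = (0.75 / 816) * 100
H = 0.092 %FS

0.092 %FS


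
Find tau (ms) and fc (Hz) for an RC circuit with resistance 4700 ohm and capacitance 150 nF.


Time constant: tau = R * C.
tau = 4700 * 1.50e-07 = 0.000705 s
tau = 0.705 ms
Cutoff frequency: fc = 1 / (2*pi*R*C).
fc = 1 / (2*pi*0.000705) = 225.75 Hz

tau = 0.705 ms, fc = 225.75 Hz


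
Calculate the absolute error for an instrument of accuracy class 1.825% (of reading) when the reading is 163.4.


Absolute error = (accuracy% / 100) * reading.
Error = (1.825 / 100) * 163.4
Error = 0.01825 * 163.4
Error = 2.9821

2.9821


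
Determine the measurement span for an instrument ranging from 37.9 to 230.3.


Span = upper range - lower range.
Span = 230.3 - (37.9)
Span = 192.4

192.4


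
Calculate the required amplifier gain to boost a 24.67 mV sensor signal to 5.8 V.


Gain = Vout / Vin (converting to same units).
G = 5.8 V / 24.67 mV
G = 5800.0 mV / 24.67 mV
G = 235.1

235.1


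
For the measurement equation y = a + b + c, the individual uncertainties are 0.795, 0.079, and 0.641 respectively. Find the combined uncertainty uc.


For a sum of independent quantities, uc = sqrt(u1^2 + u2^2 + u3^2).
uc = sqrt(0.795^2 + 0.079^2 + 0.641^2)
uc = sqrt(0.632025 + 0.006241 + 0.410881)
uc = 1.0243

1.0243


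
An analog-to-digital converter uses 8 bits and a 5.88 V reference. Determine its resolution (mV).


The resolution (LSB) of an ADC is Vref / 2^n.
LSB = 5.88 / 2^8
LSB = 5.88 / 256
LSB = 0.02296875 V = 22.96875 mV

22.96875 mV


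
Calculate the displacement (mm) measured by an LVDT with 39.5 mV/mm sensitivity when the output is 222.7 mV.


Displacement = Vout / sensitivity.
d = 222.7 / 39.5
d = 5.638 mm

5.638 mm
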